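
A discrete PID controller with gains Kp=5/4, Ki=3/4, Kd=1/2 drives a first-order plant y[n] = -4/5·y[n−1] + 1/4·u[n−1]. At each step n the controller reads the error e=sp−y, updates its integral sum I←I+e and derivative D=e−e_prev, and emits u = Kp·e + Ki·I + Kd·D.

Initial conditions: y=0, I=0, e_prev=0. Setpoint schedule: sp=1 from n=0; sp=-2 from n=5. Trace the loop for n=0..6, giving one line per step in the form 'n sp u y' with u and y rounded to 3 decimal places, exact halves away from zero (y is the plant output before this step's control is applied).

(exact arithmetic carried between steps; '≈' marks a value shown rounded to 6 d.p. or computed from one; I and e_prev carry over from the previous line; the table rounds u and y to 3 d.p., halves away from zero)
n=0: y=0, sp=1, e=sp−y=1; I=1, D=e−e_prev=1; u=5/4·1+3/4·1+1/2·1=2.5; next y=-4/5·0+1/4·2.5=0.625
n=1: y=0.625, sp=1, e=sp−y=0.375; I=1.375, D=e−e_prev=-0.625; u=5/4·0.375+3/4·1.375+1/2·(-0.625)=1.1875; next y=-4/5·0.625+1/4·1.1875=-0.203125
n=2: y=-0.203125, sp=1, e=sp−y=1.203125; I=2.578125, D=e−e_prev=0.828125; u=5/4·1.203125+3/4·2.578125+1/2·0.828125≈3.851563; next y=-4/5·(-0.203125)+1/4·3.851563≈1.125391
n=3: y≈1.125391, sp=1, e=sp−y≈-0.125391; I≈2.452734, D=e−e_prev≈-1.328516; u=5/4·(-0.125391)+3/4·2.452734+1/2·(-1.328516)≈1.018555; next y=-4/5·1.125391+1/4·1.018555≈-0.645674
n=4: y≈-0.645674, sp=1, e=sp−y≈1.645674; I≈4.098408, D=e−e_prev≈1.771064; u=5/4·1.645674+3/4·4.098408+1/2·1.771064≈6.016431; next y=-4/5·(-0.645674)+1/4·6.016431≈2.020647
n=5: y≈2.020647, sp=-2, e=sp−y≈-4.020647; I≈0.077761, D=e−e_prev≈-5.666321; u=5/4·(-4.020647)+3/4·0.077761+1/2·(-5.666321)≈-7.800648; next y=-4/5·2.020647+1/4·(-7.800648)≈-3.566679
n=6: y≈-3.566679, sp=-2, e=sp−y≈1.566679; I≈1.644441, D=e−e_prev≈5.587326; u=5/4·1.566679+3/4·1.644441+1/2·5.587326≈5.985343; next y=-4/5·(-3.566679)+1/4·5.985343≈4.349679

0 1 2.500 0.000
1 1 1.188 0.625
2 1 3.852 -0.203
3 1 1.019 1.125
4 1 6.016 -0.646
5 -2 -7.801 2.021
6 -2 5.985 -3.567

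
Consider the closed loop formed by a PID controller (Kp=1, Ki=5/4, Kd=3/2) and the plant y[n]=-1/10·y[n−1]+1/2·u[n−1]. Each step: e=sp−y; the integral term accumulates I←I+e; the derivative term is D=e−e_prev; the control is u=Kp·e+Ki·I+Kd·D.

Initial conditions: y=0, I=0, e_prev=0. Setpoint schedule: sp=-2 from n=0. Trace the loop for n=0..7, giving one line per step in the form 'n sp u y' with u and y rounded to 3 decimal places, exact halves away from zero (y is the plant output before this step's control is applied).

0 -2 -7.500 0.000
1 -2 7.063 -3.750
2 -2 -25.086 3.906
3 -2 42.165 -12.934
4 -2 -101.838 22.376
5 -2 203.903 -53.157
6 -2 -447.040 107.267
7 -2 937.690 -234.247

(exact arithmetic carried between steps; '≈' marks a value shown rounded to 6 d.p. or computed from one; I and e_prev carry over from the previous line; the table rounds u and y to 3 d.p., halves away from zero)
n=0: y=0, sp=-2, e=sp−y=-2; I=-2, D=e−e_prev=-2; u=1·(-2)+5/4·(-2)+3/2·(-2)=-7.5; next y=-1/10·0+1/2·(-7.5)=-3.75
n=1: y=-3.75, sp=-2, e=sp−y=1.75; I=-0.25, D=e−e_prev=3.75; u=1·1.75+5/4·(-0.25)+3/2·3.75=7.0625; next y=-1/10·(-3.75)+1/2·7.0625=3.90625
n=2: y=3.90625, sp=-2, e=sp−y=-5.90625; I=-6.15625, D=e−e_prev=-7.65625; u=1·(-5.90625)+5/4·(-6.15625)+3/2·(-7.65625)≈-25.085938; next y=-1/10·3.90625+1/2·(-25.085938)≈-12.933594
n=3: y≈-12.933594, sp=-2, e=sp−y≈10.933594; I≈4.777344, D=e−e_prev≈16.839844; u=1·10.933594+5/4·4.777344+3/2·16.839844≈42.165039; next y=-1/10·(-12.933594)+1/2·42.165039≈22.375879
n=4: y≈22.375879, sp=-2, e=sp−y≈-24.375879; I≈-19.598535, D=e−e_prev≈-35.309473; u=1·(-24.375879)+5/4·(-19.598535)+3/2·(-35.309473)≈-101.838257; next y=-1/10·22.375879+1/2·(-101.838257)≈-53.156716
n=5: y≈-53.156716, sp=-2, e=sp−y≈51.156716; I≈31.558181, D=e−e_prev≈75.532595; u=1·51.156716+5/4·31.558181+3/2·75.532595≈203.903336; next y=-1/10·(-53.156716)+1/2·203.903336≈107.267339
n=6: y≈107.267339, sp=-2, e=sp−y≈-109.267339; I≈-77.709158, D=e−e_prev≈-160.424056; u=1·(-109.267339)+5/4·(-77.709158)+3/2·(-160.424056)≈-447.039871; next y=-1/10·107.267339+1/2·(-447.039871)≈-234.246669
n=7: y≈-234.246669, sp=-2, e=sp−y≈232.246669; I≈154.537511, D=e−e_prev≈341.514009; u=1·232.246669+5/4·154.537511+3/2·341.514009≈937.689571; next y=-1/10·(-234.246669)+1/2·937.689571≈492.269453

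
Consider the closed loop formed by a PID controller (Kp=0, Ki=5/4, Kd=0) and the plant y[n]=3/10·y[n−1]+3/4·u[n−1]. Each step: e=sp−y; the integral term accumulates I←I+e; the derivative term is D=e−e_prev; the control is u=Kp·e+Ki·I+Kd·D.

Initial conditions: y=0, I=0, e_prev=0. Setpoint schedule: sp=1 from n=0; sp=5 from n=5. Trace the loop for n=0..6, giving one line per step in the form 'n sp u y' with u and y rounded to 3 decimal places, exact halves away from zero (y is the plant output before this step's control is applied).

0 1 1.250 0.000
1 1 1.328 0.938
2 1 0.981 1.277
3 1 0.832 1.119
4 1 0.882 0.960
5 5 5.945 0.950
6 5 6.265 4.744

(exact arithmetic carried between steps; '≈' marks a value shown rounded to 6 d.p. or computed from one; I and e_prev carry over from the previous line; the table rounds u and y to 3 d.p., halves away from zero)
n=0: y=0, sp=1, e=sp−y=1; I=1, D=e−e_prev=1; u=0·1+5/4·1+0·1=1.25; next y=3/10·0+3/4·1.25=0.9375
n=1: y=0.9375, sp=1, e=sp−y=0.0625; I=1.0625, D=e−e_prev=-0.9375; u=0·0.0625+5/4·1.0625+0·(-0.9375)=1.328125; next y=3/10·0.9375+3/4·1.328125≈1.277344
n=2: y≈1.277344, sp=1, e=sp−y≈-0.277344; I≈0.785156, D=e−e_prev≈-0.339844; u=0·(-0.277344)+5/4·0.785156+0·(-0.339844)≈0.981445; next y=3/10·1.277344+3/4·0.981445≈1.119287
n=3: y≈1.119287, sp=1, e=sp−y≈-0.119287; I≈0.665869, D=e−e_prev≈0.158057; u=0·(-0.119287)+5/4·0.665869+0·0.158057≈0.832336; next y=3/10·1.119287+3/4·0.832336≈0.960038
n=4: y≈0.960038, sp=1, e=sp−y≈0.039962; I≈0.705831, D=e−e_prev≈0.159249; u=0·0.039962+5/4·0.705831+0·0.159249≈0.882288; next y=3/10·0.960038+3/4·0.882288≈0.949728
n=5: y≈0.949728, sp=5, e=sp−y≈4.050272; I≈4.756103, D=e−e_prev≈4.010311; u=0·4.050272+5/4·4.756103+0·4.010311≈5.945129; next y=3/10·0.949728+3/4·5.945129≈4.743765
n=6: y≈4.743765, sp=5, e=sp−y≈0.256235; I≈5.012338, D=e−e_prev≈-3.794037; u=0·0.256235+5/4·5.012338+0·(-3.794037)≈6.265423; next y=3/10·4.743765+3/4·6.265423≈6.122196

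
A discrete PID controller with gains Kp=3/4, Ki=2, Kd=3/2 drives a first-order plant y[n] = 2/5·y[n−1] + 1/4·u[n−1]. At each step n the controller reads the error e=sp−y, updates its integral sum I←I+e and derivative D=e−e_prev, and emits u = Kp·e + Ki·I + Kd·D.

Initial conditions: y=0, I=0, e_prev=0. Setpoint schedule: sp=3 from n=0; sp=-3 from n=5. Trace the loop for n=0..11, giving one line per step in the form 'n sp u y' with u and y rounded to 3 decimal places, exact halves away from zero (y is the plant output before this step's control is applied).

(exact arithmetic carried between steps; '≈' marks a value shown rounded to 6 d.p. or computed from one; I and e_prev carry over from the previous line; the table rounds u and y to 3 d.p., halves away from zero)
n=0: y=0, sp=3, e=sp−y=3; I=3, D=e−e_prev=3; u=3/4·3+2·3+3/2·3=12.75; next y=2/5·0+1/4·12.75=3.1875
n=1: y=3.1875, sp=3, e=sp−y=-0.1875; I=2.8125, D=e−e_prev=-3.1875; u=3/4·(-0.1875)+2·2.8125+3/2·(-3.1875)=0.703125; next y=2/5·3.1875+1/4·0.703125≈1.450781
n=2: y≈1.450781, sp=3, e=sp−y≈1.549219; I≈4.361719, D=e−e_prev≈1.736719; u=3/4·1.549219+2·4.361719+3/2·1.736719≈12.490430; next y=2/5·1.450781+1/4·12.490430≈3.702920
n=3: y≈3.702920, sp=3, e=sp−y≈-0.702920; I≈3.658799, D=e−e_prev≈-2.252139; u=3/4·(-0.702920)+2·3.658799+3/2·(-2.252139)≈3.412200; next y=2/5·3.702920+1/4·3.412200≈2.334218
n=4: y≈2.334218, sp=3, e=sp−y≈0.665782; I≈4.324581, D=e−e_prev≈1.368702; u=3/4·0.665782+2·4.324581+3/2·1.368702≈11.201551; next y=2/5·2.334218+1/4·11.201551≈3.734075
n=5: y≈3.734075, sp=-3, e=sp−y≈-6.734075; I≈-2.409494, D=e−e_prev≈-7.399857; u=3/4·(-6.734075)+2·(-2.409494)+3/2·(-7.399857)≈-20.969330; next y=2/5·3.734075+1/4·(-20.969330)≈-3.748703
n=6: y≈-3.748703, sp=-3, e=sp−y≈0.748703; I≈-1.660792, D=e−e_prev≈7.482778; u=3/4·0.748703+2·(-1.660792)+3/2·7.482778≈8.464110; next y=2/5·(-3.748703)+1/4·8.464110≈0.616547
n=7: y≈0.616547, sp=-3, e=sp−y≈-3.616547; I≈-5.277338, D=e−e_prev≈-4.365249; u=3/4·(-3.616547)+2·(-5.277338)+3/2·(-4.365249)≈-19.814960; next y=2/5·0.616547+1/4·(-19.814960)≈-4.707121
n=8: y≈-4.707121, sp=-3, e=sp−y≈1.707121; I≈-3.570217, D=e−e_prev≈5.323668; u=3/4·1.707121+2·(-3.570217)+3/2·5.323668≈2.125409; next y=2/5·(-4.707121)+1/4·2.125409≈-1.351496
n=9: y≈-1.351496, sp=-3, e=sp−y≈-1.648504; I≈-5.218721, D=e−e_prev≈-3.355625; u=3/4·(-1.648504)+2·(-5.218721)+3/2·(-3.355625)≈-16.707256; next y=2/5·(-1.351496)+1/4·(-16.707256)≈-4.717413
n=10: y≈-4.717413, sp=-3, e=sp−y≈1.717413; I≈-3.501308, D=e−e_prev≈3.365916; u=3/4·1.717413+2·(-3.501308)+3/2·3.365916≈-0.665682; next y=2/5·(-4.717413)+1/4·(-0.665682)≈-2.053386
n=11: y≈-2.053386, sp=-3, e=sp−y≈-0.946614; I≈-4.447922, D=e−e_prev≈-2.664027; u=3/4·(-0.946614)+2·(-4.447922)+3/2·(-2.664027)≈-13.601846; next y=2/5·(-2.053386)+1/4·(-13.601846)≈-4.221816

0 3 12.750 0.000
1 3 0.703 3.188
2 3 12.490 1.451
3 3 3.412 3.703
4 3 11.202 2.334
5 -3 -20.969 3.734
6 -3 8.464 -3.749
7 -3 -19.815 0.617
8 -3 2.125 -4.707
9 -3 -16.707 -1.351
10 -3 -0.666 -4.717
11 -3 -13.602 -2.053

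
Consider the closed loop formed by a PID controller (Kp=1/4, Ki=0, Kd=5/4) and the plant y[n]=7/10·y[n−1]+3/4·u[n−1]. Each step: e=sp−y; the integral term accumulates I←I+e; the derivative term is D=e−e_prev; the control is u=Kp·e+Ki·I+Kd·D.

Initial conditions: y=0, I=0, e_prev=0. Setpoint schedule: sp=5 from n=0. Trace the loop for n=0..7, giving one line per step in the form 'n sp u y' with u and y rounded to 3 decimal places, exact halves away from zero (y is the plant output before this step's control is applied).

0 5 7.500 0.000
1 5 -7.188 5.625
2 5 10.461 -1.453
3 5 -10.809 6.829
4 5 14.776 -3.327
5 5 -16.038 8.753
6 5 21.044 -5.902
7 5 -23.605 11.652

(exact arithmetic carried between steps; '≈' marks a value shown rounded to 6 d.p. or computed from one; I and e_prev carry over from the previous line; the table rounds u and y to 3 d.p., halves away from zero)
n=0: y=0, sp=5, e=sp−y=5; I=5, D=e−e_prev=5; u=1/4·5+0·5+5/4·5=7.5; next y=7/10·0+3/4·7.5=5.625
n=1: y=5.625, sp=5, e=sp−y=-0.625; I=4.375, D=e−e_prev=-5.625; u=1/4·(-0.625)+0·4.375+5/4·(-5.625)=-7.1875; next y=7/10·5.625+3/4·(-7.1875)=-1.453125
n=2: y=-1.453125, sp=5, e=sp−y=6.453125; I=10.828125, D=e−e_prev=7.078125; u=1/4·6.453125+0·10.828125+5/4·7.078125≈10.460938; next y=7/10·(-1.453125)+3/4·10.460938≈6.828516
n=3: y≈6.828516, sp=5, e=sp−y≈-1.828516; I≈8.999609, D=e−e_prev≈-8.281641; u=1/4·(-1.828516)+0·8.999609+5/4·(-8.281641)≈-10.809180; next y=7/10·6.828516+3/4·(-10.809180)≈-3.326924
n=4: y≈-3.326924, sp=5, e=sp−y≈8.326924; I≈17.326533, D=e−e_prev≈10.155439; u=1/4·8.326924+0·17.326533+5/4·10.155439≈14.776030; next y=7/10·(-3.326924)+3/4·14.776030≈8.753176
n=5: y≈8.753176, sp=5, e=sp−y≈-3.753176; I≈13.573357, D=e−e_prev≈-12.080100; u=1/4·(-3.753176)+0·13.573357+5/4·(-12.080100)≈-16.038419; next y=7/10·8.753176+3/4·(-16.038419)≈-5.901591
n=6: y≈-5.901591, sp=5, e=sp−y≈10.901591; I≈24.474948, D=e−e_prev≈14.654767; u=1/4·10.901591+0·24.474948+5/4·14.654767≈21.043856; next y=7/10·(-5.901591)+3/4·21.043856≈11.651779
n=7: y≈11.651779, sp=5, e=sp−y≈-6.651779; I≈17.823169, D=e−e_prev≈-17.553370; u=1/4·(-6.651779)+0·17.823169+5/4·(-17.553370)≈-23.604657; next y=7/10·11.651779+3/4·(-23.604657)≈-9.547247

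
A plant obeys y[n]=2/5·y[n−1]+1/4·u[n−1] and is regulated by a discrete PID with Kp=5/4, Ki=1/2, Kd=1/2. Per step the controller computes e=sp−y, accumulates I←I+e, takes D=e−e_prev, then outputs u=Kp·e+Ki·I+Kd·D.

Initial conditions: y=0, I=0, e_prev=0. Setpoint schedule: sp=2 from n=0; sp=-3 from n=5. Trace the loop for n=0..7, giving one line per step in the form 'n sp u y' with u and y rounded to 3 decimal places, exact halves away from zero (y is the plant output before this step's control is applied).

(exact arithmetic carried between steps; '≈' marks a value shown rounded to 6 d.p. or computed from one; I and e_prev carry over from the previous line; the table rounds u and y to 3 d.p., halves away from zero)
n=0: y=0, sp=2, e=sp−y=2; I=2, D=e−e_prev=2; u=5/4·2+1/2·2+1/2·2=4.5; next y=2/5·0+1/4·4.5=1.125
n=1: y=1.125, sp=2, e=sp−y=0.875; I=2.875, D=e−e_prev=-1.125; u=5/4·0.875+1/2·2.875+1/2·(-1.125)=1.96875; next y=2/5·1.125+1/4·1.96875≈0.942188
n=2: y≈0.942188, sp=2, e=sp−y≈1.057813; I≈3.932813, D=e−e_prev≈0.182813; u=5/4·1.057813+1/2·3.932813+1/2·0.182813≈3.380078; next y=2/5·0.942188+1/4·3.380078≈1.221895
n=3: y≈1.221895, sp=2, e=sp−y≈0.778105; I≈4.710918, D=e−e_prev≈-0.279707; u=5/4·0.778105+1/2·4.710918+1/2·(-0.279707)≈3.188237; next y=2/5·1.221895+1/4·3.188237≈1.285817
n=4: y≈1.285817, sp=2, e=sp−y≈0.714183; I≈5.425101, D=e−e_prev≈-0.063923; u=5/4·0.714183+1/2·5.425101+1/2·(-0.063923)≈3.573318; next y=2/5·1.285817+1/4·3.573318≈1.407656
n=5: y≈1.407656, sp=-3, e=sp−y≈-4.407656; I≈1.017445, D=e−e_prev≈-5.121839; u=5/4·(-4.407656)+1/2·1.017445+1/2·(-5.121839)≈-7.561768; next y=2/5·1.407656+1/4·(-7.561768)≈-1.327379
n=6: y≈-1.327379, sp=-3, e=sp−y≈-1.672621; I≈-0.655176, D=e−e_prev≈2.735036; u=5/4·(-1.672621)+1/2·(-0.655176)+1/2·2.735036≈-1.050846; next y=2/5·(-1.327379)+1/4·(-1.050846)≈-0.793663
n=7: y≈-0.793663, sp=-3, e=sp−y≈-2.206337; I≈-2.861513, D=e−e_prev≈-0.533716; u=5/4·(-2.206337)+1/2·(-2.861513)+1/2·(-0.533716)≈-4.455535; next y=2/5·(-0.793663)+1/4·(-4.455535)≈-1.431349

0 2 4.500 0.000
1 2 1.969 1.125
2 2 3.380 0.942
3 2 3.188 1.222
4 2 3.573 1.286
5 -3 -7.562 1.408
6 -3 -1.051 -1.327
7 -3 -4.456 -0.794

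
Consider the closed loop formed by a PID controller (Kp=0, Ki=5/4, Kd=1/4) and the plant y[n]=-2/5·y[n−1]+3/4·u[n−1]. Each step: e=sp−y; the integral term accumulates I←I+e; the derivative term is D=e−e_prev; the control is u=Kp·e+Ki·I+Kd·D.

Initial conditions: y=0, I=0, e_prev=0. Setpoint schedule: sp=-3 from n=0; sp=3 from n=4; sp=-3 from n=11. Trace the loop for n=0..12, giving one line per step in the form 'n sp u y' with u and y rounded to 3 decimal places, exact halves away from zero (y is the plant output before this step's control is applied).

0 -3 -4.500 0.000
1 -3 -2.438 -3.375
2 -3 -7.158 -0.478
3 -3 -2.537 -5.177
4 3 -0.008 0.168
5 3 3.730 -0.073
6 3 3.161 2.827
7 3 6.482 1.240
8 3 3.597 4.366
9 3 7.792 0.952
10 3 2.732 5.464
11 -3 0.181 -0.137
12 -3 -3.789 0.190

(exact arithmetic carried between steps; '≈' marks a value shown rounded to 6 d.p. or computed from one; I and e_prev carry over from the previous line; the table rounds u and y to 3 d.p., halves away from zero)
n=0: y=0, sp=-3, e=sp−y=-3; I=-3, D=e−e_prev=-3; u=0·(-3)+5/4·(-3)+1/4·(-3)=-4.5; next y=-2/5·0+3/4·(-4.5)=-3.375
n=1: y=-3.375, sp=-3, e=sp−y=0.375; I=-2.625, D=e−e_prev=3.375; u=0·0.375+5/4·(-2.625)+1/4·3.375=-2.4375; next y=-2/5·(-3.375)+3/4·(-2.4375)=-0.478125
n=2: y=-0.478125, sp=-3, e=sp−y=-2.521875; I=-5.146875, D=e−e_prev=-2.896875; u=0·(-2.521875)+5/4·(-5.146875)+1/4·(-2.896875)≈-7.157813; next y=-2/5·(-0.478125)+3/4·(-7.157813)≈-5.177109
n=3: y≈-5.177109, sp=-3, e=sp−y≈2.177109; I≈-2.969766, D=e−e_prev≈4.698984; u=0·2.177109+5/4·(-2.969766)+1/4·4.698984≈-2.537461; next y=-2/5·(-5.177109)+3/4·(-2.537461)≈0.167748
n=4: y≈0.167748, sp=3, e=sp−y≈2.832252; I≈-0.137514, D=e−e_prev≈0.655143; u=0·2.832252+5/4·(-0.137514)+1/4·0.655143≈-0.008106; next y=-2/5·0.167748+3/4·(-0.008106)≈-0.073179
n=5: y≈-0.073179, sp=3, e=sp−y≈3.073179; I≈2.935665, D=e−e_prev≈0.240927; u=0·3.073179+5/4·2.935665+1/4·0.240927≈3.729814; next y=-2/5·(-0.073179)+3/4·3.729814≈2.826632
n=6: y≈2.826632, sp=3, e=sp−y≈0.173368; I≈3.109034, D=e−e_prev≈-2.899811; u=0·0.173368+5/4·3.109034+1/4·(-2.899811)≈3.161339; next y=-2/5·2.826632+3/4·3.161339≈1.240352
n=7: y≈1.240352, sp=3, e=sp−y≈1.759648; I≈4.868682, D=e−e_prev≈1.586280; u=0·1.759648+5/4·4.868682+1/4·1.586280≈6.482422; next y=-2/5·1.240352+3/4·6.482422≈4.365676
n=8: y≈4.365676, sp=3, e=sp−y≈-1.365676; I≈3.503006, D=e−e_prev≈-3.125324; u=0·(-1.365676)+5/4·3.503006+1/4·(-3.125324)≈3.597426; next y=-2/5·4.365676+3/4·3.597426≈0.951799
n=9: y≈0.951799, sp=3, e=sp−y≈2.048201; I≈5.551207, D=e−e_prev≈3.413877; u=0·2.048201+5/4·5.551207+1/4·3.413877≈7.792477; next y=-2/5·0.951799+3/4·7.792477≈5.463638
n=10: y≈5.463638, sp=3, e=sp−y≈-2.463638; I≈3.087568, D=e−e_prev≈-4.511839; u=0·(-2.463638)+5/4·3.087568+1/4·(-4.511839)≈2.731501; next y=-2/5·5.463638+3/4·2.731501≈-0.136830
n=11: y≈-0.136830, sp=-3, e=sp−y≈-2.863170; I≈0.224398, D=e−e_prev≈-0.399532; u=0·(-2.863170)+5/4·0.224398+1/4·(-0.399532)≈0.180615; next y=-2/5·(-0.136830)+3/4·0.180615≈0.190193
n=12: y≈0.190193, sp=-3, e=sp−y≈-3.190193; I≈-2.965795, D=e−e_prev≈-0.327023; u=0·(-3.190193)+5/4·(-2.965795)+1/4·(-0.327023)≈-3.788999; next y=-2/5·0.190193+3/4·(-3.788999)≈-2.917827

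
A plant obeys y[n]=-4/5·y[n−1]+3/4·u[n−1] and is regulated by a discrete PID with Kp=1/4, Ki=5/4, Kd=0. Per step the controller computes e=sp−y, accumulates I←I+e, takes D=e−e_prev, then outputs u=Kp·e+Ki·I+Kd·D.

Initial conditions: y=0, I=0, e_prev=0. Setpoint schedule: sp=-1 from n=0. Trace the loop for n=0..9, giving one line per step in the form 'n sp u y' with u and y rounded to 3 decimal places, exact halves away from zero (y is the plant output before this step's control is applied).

(exact arithmetic carried between steps; '≈' marks a value shown rounded to 6 d.p. or computed from one; I and e_prev carry over from the previous line; the table rounds u and y to 3 d.p., halves away from zero)
n=0: y=0, sp=-1, e=sp−y=-1; I=-1, D=e−e_prev=-1; u=1/4·(-1)+5/4·(-1)+0·(-1)=-1.5; next y=-4/5·0+3/4·(-1.5)=-1.125
n=1: y=-1.125, sp=-1, e=sp−y=0.125; I=-0.875, D=e−e_prev=1.125; u=1/4·0.125+5/4·(-0.875)+0·1.125=-1.0625; next y=-4/5·(-1.125)+3/4·(-1.0625)=0.103125
n=2: y=0.103125, sp=-1, e=sp−y=-1.103125; I=-1.978125, D=e−e_prev=-1.228125; u=1/4·(-1.103125)+5/4·(-1.978125)+0·(-1.228125)≈-2.748438; next y=-4/5·0.103125+3/4·(-2.748438)≈-2.143828
n=3: y≈-2.143828, sp=-1, e=sp−y≈1.143828; I≈-0.834297, D=e−e_prev≈2.246953; u=1/4·1.143828+5/4·(-0.834297)+0·2.246953≈-0.756914; next y=-4/5·(-2.143828)+3/4·(-0.756914)≈1.147377
n=4: y≈1.147377, sp=-1, e=sp−y≈-2.147377; I≈-2.981674, D=e−e_prev≈-3.291205; u=1/4·(-2.147377)+5/4·(-2.981674)+0·(-3.291205)≈-4.263937; next y=-4/5·1.147377+3/4·(-4.263937)≈-4.115854
n=5: y≈-4.115854, sp=-1, e=sp−y≈3.115854; I≈0.134180, D=e−e_prev≈5.263231; u=1/4·3.115854+5/4·0.134180+0·5.263231≈0.946689; next y=-4/5·(-4.115854)+3/4·0.946689≈4.002700
n=6: y≈4.002700, sp=-1, e=sp−y≈-5.002700; I≈-4.868520, D=e−e_prev≈-8.118554; u=1/4·(-5.002700)+5/4·(-4.868520)+0·(-8.118554)≈-7.336324; next y=-4/5·4.002700+3/4·(-7.336324)≈-8.704403
n=7: y≈-8.704403, sp=-1, e=sp−y≈7.704403; I≈2.835883, D=e−e_prev≈12.707103; u=1/4·7.704403+5/4·2.835883+0·12.707103≈5.470955; next y=-4/5·(-8.704403)+3/4·5.470955≈11.066739
n=8: y≈11.066739, sp=-1, e=sp−y≈-12.066739; I≈-9.230855, D=e−e_prev≈-19.771142; u=1/4·(-12.066739)+5/4·(-9.230855)+0·(-19.771142)≈-14.555254; next y=-4/5·11.066739+3/4·(-14.555254)≈-19.769831
n=9: y≈-19.769831, sp=-1, e=sp−y≈18.769831; I≈9.538976, D=e−e_prev≈30.836570; u=1/4·18.769831+5/4·9.538976+0·30.836570≈16.616178; next y=-4/5·(-19.769831)+3/4·16.616178≈28.277998

0 -1 -1.500 0.000
1 -1 -1.063 -1.125
2 -1 -2.748 0.103
3 -1 -0.757 -2.144
4 -1 -4.264 1.147
5 -1 0.947 -4.116
6 -1 -7.336 4.003
7 -1 5.471 -8.704
8 -1 -14.555 11.067
9 -1 16.616 -19.770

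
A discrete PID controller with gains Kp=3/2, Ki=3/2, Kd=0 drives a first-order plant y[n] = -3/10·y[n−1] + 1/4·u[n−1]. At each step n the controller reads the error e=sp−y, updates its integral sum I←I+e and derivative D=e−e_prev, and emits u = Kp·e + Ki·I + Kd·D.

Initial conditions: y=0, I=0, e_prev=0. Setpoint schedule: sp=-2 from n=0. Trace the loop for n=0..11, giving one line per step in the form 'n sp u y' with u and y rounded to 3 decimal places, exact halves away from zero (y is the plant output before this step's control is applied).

0 -2 -6.000 0.000
1 -2 -4.500 -1.500
2 -2 -7.725 -0.675
3 -2 -6.551 -1.729
4 -2 -8.787 -1.119
5 -2 -7.883 -1.861
6 -2 -9.437 -1.412
7 -2 -8.749 -1.936
8 -2 -9.832 -1.607
9 -2 -9.314 -1.976
10 -2 -10.071 -1.736
11 -2 -9.683 -1.997

(exact arithmetic carried between steps; '≈' marks a value shown rounded to 6 d.p. or computed from one; I and e_prev carry over from the previous line; the table rounds u and y to 3 d.p., halves away from zero)
n=0: y=0, sp=-2, e=sp−y=-2; I=-2, D=e−e_prev=-2; u=3/2·(-2)+3/2·(-2)+0·(-2)=-6; next y=-3/10·0+1/4·(-6)=-1.5
n=1: y=-1.5, sp=-2, e=sp−y=-0.5; I=-2.5, D=e−e_prev=1.5; u=3/2·(-0.5)+3/2·(-2.5)+0·1.5=-4.5; next y=-3/10·(-1.5)+1/4·(-4.5)=-0.675
n=2: y=-0.675, sp=-2, e=sp−y=-1.325; I=-3.825, D=e−e_prev=-0.825; u=3/2·(-1.325)+3/2·(-3.825)+0·(-0.825)=-7.725; next y=-3/10·(-0.675)+1/4·(-7.725)=-1.72875
n=3: y=-1.72875, sp=-2, e=sp−y=-0.27125; I=-4.09625, D=e−e_prev=1.05375; u=3/2·(-0.27125)+3/2·(-4.09625)+0·1.05375=-6.55125; next y=-3/10·(-1.72875)+1/4·(-6.55125)≈-1.119188
n=4: y≈-1.119188, sp=-2, e=sp−y≈-0.880813; I≈-4.977063, D=e−e_prev≈-0.609563; u=3/2·(-0.880813)+3/2·(-4.977063)+0·(-0.609563)≈-8.786813; next y=-3/10·(-1.119188)+1/4·(-8.786813)≈-1.860947
n=5: y≈-1.860947, sp=-2, e=sp−y≈-0.139053; I≈-5.116116, D=e−e_prev≈0.741759; u=3/2·(-0.139053)+3/2·(-5.116116)+0·0.741759≈-7.882753; next y=-3/10·(-1.860947)+1/4·(-7.882753)≈-1.412404
n=6: y≈-1.412404, sp=-2, e=sp−y≈-0.587596; I≈-5.703711, D=e−e_prev≈-0.448543; u=3/2·(-0.587596)+3/2·(-5.703711)+0·(-0.448543)≈-9.436961; next y=-3/10·(-1.412404)+1/4·(-9.436961)≈-1.935519
n=7: y≈-1.935519, sp=-2, e=sp−y≈-0.064481; I≈-5.768192, D=e−e_prev≈0.523115; u=3/2·(-0.064481)+3/2·(-5.768192)+0·0.523115≈-8.749010; next y=-3/10·(-1.935519)+1/4·(-8.749010)≈-1.606597
n=8: y≈-1.606597, sp=-2, e=sp−y≈-0.393403; I≈-6.161596, D=e−e_prev≈-0.328922; u=3/2·(-0.393403)+3/2·(-6.161596)+0·(-0.328922)≈-9.832498; next y=-3/10·(-1.606597)+1/4·(-9.832498)≈-1.976145
n=9: y≈-1.976145, sp=-2, e=sp−y≈-0.023855; I≈-6.185450, D=e−e_prev≈0.369549; u=3/2·(-0.023855)+3/2·(-6.185450)+0·0.369549≈-9.313957; next y=-3/10·(-1.976145)+1/4·(-9.313957)≈-1.735646
n=10: y≈-1.735646, sp=-2, e=sp−y≈-0.264354; I≈-6.449805, D=e−e_prev≈-0.240500; u=3/2·(-0.264354)+3/2·(-6.449805)+0·(-0.240500)≈-10.071238; next y=-3/10·(-1.735646)+1/4·(-10.071238)≈-1.997116
n=11: y≈-1.997116, sp=-2, e=sp−y≈-0.002884; I≈-6.452689, D=e−e_prev≈0.261470; u=3/2·(-0.002884)+3/2·(-6.452689)+0·0.261470≈-9.683359; next y=-3/10·(-1.997116)+1/4·(-9.683359)≈-1.821705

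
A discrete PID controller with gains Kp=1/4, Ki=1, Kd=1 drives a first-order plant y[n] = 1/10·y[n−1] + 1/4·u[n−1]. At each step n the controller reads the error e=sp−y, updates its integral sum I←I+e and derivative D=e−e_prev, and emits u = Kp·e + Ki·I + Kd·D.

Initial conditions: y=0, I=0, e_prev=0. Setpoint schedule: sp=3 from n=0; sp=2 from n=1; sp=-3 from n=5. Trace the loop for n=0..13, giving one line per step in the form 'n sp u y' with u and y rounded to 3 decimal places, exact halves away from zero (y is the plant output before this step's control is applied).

(exact arithmetic carried between steps; '≈' marks a value shown rounded to 6 d.p. or computed from one; I and e_prev carry over from the previous line; the table rounds u and y to 3 d.p., halves away from zero)
n=0: y=0, sp=3, e=sp−y=3; I=3, D=e−e_prev=3; u=1/4·3+1·3+1·3=6.75; next y=1/10·0+1/4·6.75=1.6875
n=1: y=1.6875, sp=2, e=sp−y=0.3125; I=3.3125, D=e−e_prev=-2.6875; u=1/4·0.3125+1·3.3125+1·(-2.6875)=0.703125; next y=1/10·1.6875+1/4·0.703125≈0.344531
n=2: y≈0.344531, sp=2, e=sp−y≈1.655469; I≈4.967969, D=e−e_prev≈1.342969; u=1/4·1.655469+1·4.967969+1·1.342969≈6.724805; next y=1/10·0.344531+1/4·6.724805≈1.715654
n=3: y≈1.715654, sp=2, e=sp−y≈0.284346; I≈5.252314, D=e−e_prev≈-1.371123; u=1/4·0.284346+1·5.252314+1·(-1.371123)≈3.952278; next y=1/10·1.715654+1/4·3.952278≈1.159635
n=4: y≈1.159635, sp=2, e=sp−y≈0.840365; I≈6.092680, D=e−e_prev≈0.556019; u=1/4·0.840365+1·6.092680+1·0.556019≈6.858790; next y=1/10·1.159635+1/4·6.858790≈1.830661
n=5: y≈1.830661, sp=-3, e=sp−y≈-4.830661; I≈1.262019, D=e−e_prev≈-5.671026; u=1/4·(-4.830661)+1·1.262019+1·(-5.671026)≈-5.616673; next y=1/10·1.830661+1/4·(-5.616673)≈-1.221102
n=6: y≈-1.221102, sp=-3, e=sp−y≈-1.778898; I≈-0.516879, D=e−e_prev≈3.051763; u=1/4·(-1.778898)+1·(-0.516879)+1·3.051763≈2.090159; next y=1/10·(-1.221102)+1/4·2.090159≈0.400430
n=7: y≈0.400430, sp=-3, e=sp−y≈-3.400430; I≈-3.917309, D=e−e_prev≈-1.621532; u=1/4·(-3.400430)+1·(-3.917309)+1·(-1.621532)≈-6.388948; next y=1/10·0.400430+1/4·(-6.388948)≈-1.557194
n=8: y≈-1.557194, sp=-3, e=sp−y≈-1.442806; I≈-5.360115, D=e−e_prev≈1.957624; u=1/4·(-1.442806)+1·(-5.360115)+1·1.957624≈-3.763193; next y=1/10·(-1.557194)+1/4·(-3.763193)≈-1.096518
n=9: y≈-1.096518, sp=-3, e=sp−y≈-1.903482; I≈-7.263597, D=e−e_prev≈-0.460676; u=1/4·(-1.903482)+1·(-7.263597)+1·(-0.460676)≈-8.200144; next y=1/10·(-1.096518)+1/4·(-8.200144)≈-2.159688
n=10: y≈-2.159688, sp=-3, e=sp−y≈-0.840312; I≈-8.103909, D=e−e_prev≈1.063170; u=1/4·(-0.840312)+1·(-8.103909)+1·1.063170≈-7.250817; next y=1/10·(-2.159688)+1/4·(-7.250817)≈-2.028673
n=11: y≈-2.028673, sp=-3, e=sp−y≈-0.971327; I≈-9.075236, D=e−e_prev≈-0.131015; u=1/4·(-0.971327)+1·(-9.075236)+1·(-0.131015)≈-9.449083; next y=1/10·(-2.028673)+1/4·(-9.449083)≈-2.565138
n=12: y≈-2.565138, sp=-3, e=sp−y≈-0.434862; I≈-9.510098, D=e−e_prev≈0.536465; u=1/4·(-0.434862)+1·(-9.510098)+1·0.536465≈-9.082349; next y=1/10·(-2.565138)+1/4·(-9.082349)≈-2.527101
n=13: y≈-2.527101, sp=-3, e=sp−y≈-0.472899; I≈-9.982997, D=e−e_prev≈-0.038037; u=1/4·(-0.472899)+1·(-9.982997)+1·(-0.038037)≈-10.139259; next y=1/10·(-2.527101)+1/4·(-10.139259)≈-2.787525

0 3 6.750 0.000
1 2 0.703 1.688
2 2 6.725 0.345
3 2 3.952 1.716
4 2 6.859 1.160
5 -3 -5.617 1.831
6 -3 2.090 -1.221
7 -3 -6.389 0.400
8 -3 -3.763 -1.557
9 -3 -8.200 -1.097
10 -3 -7.251 -2.160
11 -3 -9.449 -2.029
12 -3 -9.082 -2.565
13 -3 -10.139 -2.527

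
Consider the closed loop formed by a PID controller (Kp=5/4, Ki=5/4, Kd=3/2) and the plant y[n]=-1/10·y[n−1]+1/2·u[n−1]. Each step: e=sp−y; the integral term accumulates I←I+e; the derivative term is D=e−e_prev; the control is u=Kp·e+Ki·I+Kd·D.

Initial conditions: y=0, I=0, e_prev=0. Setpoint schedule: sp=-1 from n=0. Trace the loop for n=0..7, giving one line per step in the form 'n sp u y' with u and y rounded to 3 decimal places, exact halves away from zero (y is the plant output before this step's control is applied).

0 -1 -4.000 0.000
1 -1 4.250 -2.000
2 -1 -14.800 2.325
3 -1 27.361 -7.633
4 -1 -67.590 14.444
5 -1 144.953 -35.239
6 -1 -331.731 76.000
7 -1 736.741 -173.466

(exact arithmetic carried between steps; '≈' marks a value shown rounded to 6 d.p. or computed from one; I and e_prev carry over from the previous line; the table rounds u and y to 3 d.p., halves away from zero)
n=0: y=0, sp=-1, e=sp−y=-1; I=-1, D=e−e_prev=-1; u=5/4·(-1)+5/4·(-1)+3/2·(-1)=-4; next y=-1/10·0+1/2·(-4)=-2
n=1: y=-2, sp=-1, e=sp−y=1; I=0, D=e−e_prev=2; u=5/4·1+5/4·0+3/2·2=4.25; next y=-1/10·(-2)+1/2·4.25=2.325
n=2: y=2.325, sp=-1, e=sp−y=-3.325; I=-3.325, D=e−e_prev=-4.325; u=5/4·(-3.325)+5/4·(-3.325)+3/2·(-4.325)=-14.8; next y=-1/10·2.325+1/2·(-14.8)=-7.6325
n=3: y=-7.6325, sp=-1, e=sp−y=6.6325; I=3.3075, D=e−e_prev=9.9575; u=5/4·6.6325+5/4·3.3075+3/2·9.9575=27.36125; next y=-1/10·(-7.6325)+1/2·27.36125=14.443875
n=4: y=14.443875, sp=-1, e=sp−y=-15.443875; I=-12.136375, D=e−e_prev=-22.076375; u=5/4·(-15.443875)+5/4·(-12.136375)+3/2·(-22.076375)=-67.589875; next y=-1/10·14.443875+1/2·(-67.589875)=-35.239325
n=5: y=-35.239325, sp=-1, e=sp−y=34.239325; I=22.10295, D=e−e_prev=49.6832; u=5/4·34.239325+5/4·22.10295+3/2·49.6832≈144.952644; next y=-1/10·(-35.239325)+1/2·144.952644≈76.000254
n=6: y≈76.000254, sp=-1, e=sp−y≈-77.000254; I≈-54.897304, D=e−e_prev≈-111.239579; u=5/4·(-77.000254)+5/4·(-54.897304)+3/2·(-111.239579)≈-331.731318; next y=-1/10·76.000254+1/2·(-331.731318)≈-173.465684
n=7: y≈-173.465684, sp=-1, e=sp−y≈172.465684; I≈117.568380, D=e−e_prev≈249.465939; u=5/4·172.465684+5/4·117.568380+3/2·249.465939≈736.741488; next y=-1/10·(-173.465684)+1/2·736.741488≈385.717312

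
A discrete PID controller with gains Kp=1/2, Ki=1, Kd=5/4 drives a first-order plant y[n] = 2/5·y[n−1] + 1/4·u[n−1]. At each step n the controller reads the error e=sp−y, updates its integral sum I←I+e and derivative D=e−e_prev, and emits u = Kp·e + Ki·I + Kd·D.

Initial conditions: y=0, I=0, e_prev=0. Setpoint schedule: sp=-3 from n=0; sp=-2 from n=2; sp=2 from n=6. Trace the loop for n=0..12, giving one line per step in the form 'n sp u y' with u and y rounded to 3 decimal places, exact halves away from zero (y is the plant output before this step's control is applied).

0 -3 -8.250 0.000
1 -3 -1.828 -2.063
2 -2 -4.740 -1.282
3 -2 -4.589 -1.698
4 -2 -5.057 -1.826
5 -2 -4.928 -1.995
6 2 5.953 -2.030
7 2 -2.503 0.676
8 2 5.040 -0.355
9 2 2.055 1.118
10 2 5.210 0.961
11 2 4.056 1.687
12 2 5.272 1.689

(exact arithmetic carried between steps; '≈' marks a value shown rounded to 6 d.p. or computed from one; I and e_prev carry over from the previous line; the table rounds u and y to 3 d.p., halves away from zero)
n=0: y=0, sp=-3, e=sp−y=-3; I=-3, D=e−e_prev=-3; u=1/2·(-3)+1·(-3)+5/4·(-3)=-8.25; next y=2/5·0+1/4·(-8.25)=-2.0625
n=1: y=-2.0625, sp=-3, e=sp−y=-0.9375; I=-3.9375, D=e−e_prev=2.0625; u=1/2·(-0.9375)+1·(-3.9375)+5/4·2.0625=-1.828125; next y=2/5·(-2.0625)+1/4·(-1.828125)≈-1.282031
n=2: y≈-1.282031, sp=-2, e=sp−y≈-0.717969; I≈-4.655469, D=e−e_prev≈0.219531; u=1/2·(-0.717969)+1·(-4.655469)+5/4·0.219531≈-4.740039; next y=2/5·(-1.282031)+1/4·(-4.740039)≈-1.697822
n=3: y≈-1.697822, sp=-2, e=sp−y≈-0.302178; I≈-4.957646, D=e−e_prev≈0.415791; u=1/2·(-0.302178)+1·(-4.957646)+5/4·0.415791≈-4.588997; next y=2/5·(-1.697822)+1/4·(-4.588997)≈-1.826378
n=4: y≈-1.826378, sp=-2, e=sp−y≈-0.173622; I≈-5.131268, D=e−e_prev≈0.128556; u=1/2·(-0.173622)+1·(-5.131268)+5/4·0.128556≈-5.057385; next y=2/5·(-1.826378)+1/4·(-5.057385)≈-1.994897
n=5: y≈-1.994897, sp=-2, e=sp−y≈-0.005103; I≈-5.136371, D=e−e_prev≈0.168519; u=1/2·(-0.005103)+1·(-5.136371)+5/4·0.168519≈-4.928273; next y=2/5·(-1.994897)+1/4·(-4.928273)≈-2.030027
n=6: y≈-2.030027, sp=2, e=sp−y≈4.030027; I≈-1.106344, D=e−e_prev≈4.035130; u=1/2·4.030027+1·(-1.106344)+5/4·4.035130≈5.952582; next y=2/5·(-2.030027)+1/4·5.952582≈0.676135
n=7: y≈0.676135, sp=2, e=sp−y≈1.323865; I≈0.217522, D=e−e_prev≈-2.706162; u=1/2·1.323865+1·0.217522+5/4·(-2.706162)≈-2.503248; next y=2/5·0.676135+1/4·(-2.503248)≈-0.355358
n=8: y≈-0.355358, sp=2, e=sp−y≈2.355358; I≈2.572880, D=e−e_prev≈1.031493; u=1/2·2.355358+1·2.572880+5/4·1.031493≈5.039925; next y=2/5·(-0.355358)+1/4·5.039925≈1.117838
n=9: y≈1.117838, sp=2, e=sp−y≈0.882162; I≈3.455042, D=e−e_prev≈-1.473196; u=1/2·0.882162+1·3.455042+5/4·(-1.473196)≈2.054628; next y=2/5·1.117838+1/4·2.054628≈0.960792
n=10: y≈0.960792, sp=2, e=sp−y≈1.039208; I≈4.494250, D=e−e_prev≈0.157046; u=1/2·1.039208+1·4.494250+5/4·0.157046≈5.210161; next y=2/5·0.960792+1/4·5.210161≈1.686857
n=11: y≈1.686857, sp=2, e=sp−y≈0.313143; I≈4.807393, D=e−e_prev≈-0.726065; u=1/2·0.313143+1·4.807393+5/4·(-0.726065)≈4.056383; next y=2/5·1.686857+1/4·4.056383≈1.688839
n=12: y≈1.688839, sp=2, e=sp−y≈0.311161; I≈5.118554, D=e−e_prev≈-0.001981; u=1/2·0.311161+1·5.118554+5/4·(-0.001981)≈5.271658; next y=2/5·1.688839+1/4·5.271658≈1.993450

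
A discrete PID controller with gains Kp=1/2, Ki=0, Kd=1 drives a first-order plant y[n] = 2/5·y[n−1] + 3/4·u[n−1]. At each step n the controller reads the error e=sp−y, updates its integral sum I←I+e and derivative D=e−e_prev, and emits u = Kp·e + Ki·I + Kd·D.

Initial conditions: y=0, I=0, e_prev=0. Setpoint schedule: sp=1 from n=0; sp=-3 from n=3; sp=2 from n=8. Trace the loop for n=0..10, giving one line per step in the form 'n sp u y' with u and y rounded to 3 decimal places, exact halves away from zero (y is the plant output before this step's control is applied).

0 1 1.500 0.000
1 1 -1.188 1.125
2 1 2.286 -0.441
3 -3 -8.248 1.538
4 -3 8.394 -5.571
5 -3 -13.172 4.067
6 -3 14.945 -8.252
7 -3 -21.614 7.908
8 2 33.479 -13.047
9 2 -41.883 19.890
10 2 56.074 -23.456

(exact arithmetic carried between steps; '≈' marks a value shown rounded to 6 d.p. or computed from one; I and e_prev carry over from the previous line; the table rounds u and y to 3 d.p., halves away from zero)
n=0: y=0, sp=1, e=sp−y=1; I=1, D=e−e_prev=1; u=1/2·1+0·1+1·1=1.5; next y=2/5·0+3/4·1.5=1.125
n=1: y=1.125, sp=1, e=sp−y=-0.125; I=0.875, D=e−e_prev=-1.125; u=1/2·(-0.125)+0·0.875+1·(-1.125)=-1.1875; next y=2/5·1.125+3/4·(-1.1875)=-0.440625
n=2: y=-0.440625, sp=1, e=sp−y=1.440625; I=2.315625, D=e−e_prev=1.565625; u=1/2·1.440625+0·2.315625+1·1.565625≈2.285938; next y=2/5·(-0.440625)+3/4·2.285938≈1.538203
n=3: y≈1.538203, sp=-3, e=sp−y≈-4.538203; I≈-2.222578, D=e−e_prev≈-5.978828; u=1/2·(-4.538203)+0·(-2.222578)+1·(-5.978828)≈-8.247930; next y=2/5·1.538203+3/4·(-8.247930)≈-5.570666
n=4: y≈-5.570666, sp=-3, e=sp−y≈2.570666; I≈0.348088, D=e−e_prev≈7.108869; u=1/2·2.570666+0·0.348088+1·7.108869≈8.394202; next y=2/5·(-5.570666)+3/4·8.394202≈4.067385
n=5: y≈4.067385, sp=-3, e=sp−y≈-7.067385; I≈-6.719297, D=e−e_prev≈-9.638051; u=1/2·(-7.067385)+0·(-6.719297)+1·(-9.638051)≈-13.171744; next y=2/5·4.067385+3/4·(-13.171744)≈-8.251854
n=6: y≈-8.251854, sp=-3, e=sp−y≈5.251854; I≈-1.467444, D=e−e_prev≈12.319239; u=1/2·5.251854+0·(-1.467444)+1·12.319239≈14.945166; next y=2/5·(-8.251854)+3/4·14.945166≈7.908133
n=7: y≈7.908133, sp=-3, e=sp−y≈-10.908133; I≈-12.375576, D=e−e_prev≈-16.159987; u=1/2·(-10.908133)+0·(-12.375576)+1·(-16.159987)≈-21.614053; next y=2/5·7.908133+3/4·(-21.614053)≈-13.047287
n=8: y≈-13.047287, sp=2, e=sp−y≈15.047287; I≈2.671710, D=e−e_prev≈25.955420; u=1/2·15.047287+0·2.671710+1·25.955420≈33.479063; next y=2/5·(-13.047287)+3/4·33.479063≈19.890383
n=9: y≈19.890383, sp=2, e=sp−y≈-17.890383; I≈-15.218672, D=e−e_prev≈-32.937669; u=1/2·(-17.890383)+0·(-15.218672)+1·(-32.937669)≈-41.882860; next y=2/5·19.890383+3/4·(-41.882860)≈-23.455992
n=10: y≈-23.455992, sp=2, e=sp−y≈25.455992; I≈10.237320, D=e−e_prev≈43.346375; u=1/2·25.455992+0·10.237320+1·43.346375≈56.074371; next y=2/5·(-23.455992)+3/4·56.074371≈32.673381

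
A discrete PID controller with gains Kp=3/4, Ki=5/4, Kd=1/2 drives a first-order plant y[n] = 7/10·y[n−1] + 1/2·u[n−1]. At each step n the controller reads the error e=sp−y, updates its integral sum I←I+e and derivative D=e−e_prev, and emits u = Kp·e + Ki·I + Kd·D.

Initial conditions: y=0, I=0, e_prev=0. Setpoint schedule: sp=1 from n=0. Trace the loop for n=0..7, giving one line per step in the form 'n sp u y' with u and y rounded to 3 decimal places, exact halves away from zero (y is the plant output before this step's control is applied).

0 1 2.500 0.000
1 1 0.125 1.250
2 1 1.219 0.938
3 1 0.320 1.266
4 1 0.701 1.046
5 1 0.442 1.083
6 1 0.616 0.979
7 1 0.554 0.994

(exact arithmetic carried between steps; '≈' marks a value shown rounded to 6 d.p. or computed from one; I and e_prev carry over from the previous line; the table rounds u and y to 3 d.p., halves away from zero)
n=0: y=0, sp=1, e=sp−y=1; I=1, D=e−e_prev=1; u=3/4·1+5/4·1+1/2·1=2.5; next y=7/10·0+1/2·2.5=1.25
n=1: y=1.25, sp=1, e=sp−y=-0.25; I=0.75, D=e−e_prev=-1.25; u=3/4·(-0.25)+5/4·0.75+1/2·(-1.25)=0.125; next y=7/10·1.25+1/2·0.125=0.9375
n=2: y=0.9375, sp=1, e=sp−y=0.0625; I=0.8125, D=e−e_prev=0.3125; u=3/4·0.0625+5/4·0.8125+1/2·0.3125=1.21875; next y=7/10·0.9375+1/2·1.21875=1.265625
n=3: y=1.265625, sp=1, e=sp−y=-0.265625; I=0.546875, D=e−e_prev=-0.328125; u=3/4·(-0.265625)+5/4·0.546875+1/2·(-0.328125)≈0.320313; next y=7/10·1.265625+1/2·0.320313≈1.046094
n=4: y≈1.046094, sp=1, e=sp−y≈-0.046094; I≈0.500781, D=e−e_prev≈0.219531; u=3/4·(-0.046094)+5/4·0.500781+1/2·0.219531≈0.701172; next y=7/10·1.046094+1/2·0.701172≈1.082852
n=5: y≈1.082852, sp=1, e=sp−y≈-0.082852; I≈0.417930, D=e−e_prev≈-0.036758; u=3/4·(-0.082852)+5/4·0.417930+1/2·(-0.036758)≈0.441895; next y=7/10·1.082852+1/2·0.441895≈0.978943
n=6: y≈0.978943, sp=1, e=sp−y≈0.021057; I≈0.438986, D=e−e_prev≈0.103908; u=3/4·0.021057+5/4·0.438986+1/2·0.103908≈0.616479; next y=7/10·0.978943+1/2·0.616479≈0.993500
n=7: y≈0.993500, sp=1, e=sp−y≈0.006500; I≈0.445486, D=e−e_prev≈-0.014557; u=3/4·0.006500+5/4·0.445486+1/2·(-0.014557)≈0.554454; next y=7/10·0.993500+1/2·0.554454≈0.972677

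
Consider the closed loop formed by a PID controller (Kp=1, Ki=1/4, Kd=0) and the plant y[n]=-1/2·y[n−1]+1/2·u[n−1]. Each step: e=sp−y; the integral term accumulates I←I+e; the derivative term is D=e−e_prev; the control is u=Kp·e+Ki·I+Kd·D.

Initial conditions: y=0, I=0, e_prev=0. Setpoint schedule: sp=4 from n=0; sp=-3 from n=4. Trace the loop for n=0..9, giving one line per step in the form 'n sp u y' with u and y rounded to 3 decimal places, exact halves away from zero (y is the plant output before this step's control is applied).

0 4 5.000 0.000
1 4 2.875 2.500
2 4 6.141 0.188
3 4 3.607 2.977
4 -3 -1.560 0.315
5 -3 -0.823 -0.938
6 -3 -2.582 0.058
7 -3 -1.625 -1.320
8 -3 -3.504 -0.152
9 -3 -2.312 -1.676

(exact arithmetic carried between steps; '≈' marks a value shown rounded to 6 d.p. or computed from one; I and e_prev carry over from the previous line; the table rounds u and y to 3 d.p., halves away from zero)
n=0: y=0, sp=4, e=sp−y=4; I=4, D=e−e_prev=4; u=1·4+1/4·4+0·4=5; next y=-1/2·0+1/2·5=2.5
n=1: y=2.5, sp=4, e=sp−y=1.5; I=5.5, D=e−e_prev=-2.5; u=1·1.5+1/4·5.5+0·(-2.5)=2.875; next y=-1/2·2.5+1/2·2.875=0.1875
n=2: y=0.1875, sp=4, e=sp−y=3.8125; I=9.3125, D=e−e_prev=2.3125; u=1·3.8125+1/4·9.3125+0·2.3125=6.140625; next y=-1/2·0.1875+1/2·6.140625≈2.976563
n=3: y≈2.976563, sp=4, e=sp−y≈1.023438; I≈10.335938, D=e−e_prev≈-2.789063; u=1·1.023438+1/4·10.335938+0·(-2.789063)≈3.607422; next y=-1/2·2.976563+1/2·3.607422≈0.315430
n=4: y≈0.315430, sp=-3, e=sp−y≈-3.315430; I≈7.020508, D=e−e_prev≈-4.338867; u=1·(-3.315430)+1/4·7.020508+0·(-4.338867)≈-1.560303; next y=-1/2·0.315430+1/2·(-1.560303)≈-0.937866
n=5: y≈-0.937866, sp=-3, e=sp−y≈-2.062134; I≈4.958374, D=e−e_prev≈1.253296; u=1·(-2.062134)+1/4·4.958374+0·1.253296≈-0.822540; next y=-1/2·(-0.937866)+1/2·(-0.822540)≈0.057663
n=6: y≈0.057663, sp=-3, e=sp−y≈-3.057663; I≈1.900711, D=e−e_prev≈-0.995529; u=1·(-3.057663)+1/4·1.900711+0·(-0.995529)≈-2.582485; next y=-1/2·0.057663+1/2·(-2.582485)≈-1.320074
n=7: y≈-1.320074, sp=-3, e=sp−y≈-1.679926; I≈0.220785, D=e−e_prev≈1.377737; u=1·(-1.679926)+1/4·0.220785+0·1.377737≈-1.624730; next y=-1/2·(-1.320074)+1/2·(-1.624730)≈-0.152328
n=8: y≈-0.152328, sp=-3, e=sp−y≈-2.847672; I≈-2.626887, D=e−e_prev≈-1.167746; u=1·(-2.847672)+1/4·(-2.626887)+0·(-1.167746)≈-3.504394; next y=-1/2·(-0.152328)+1/2·(-3.504394)≈-1.676033
n=9: y≈-1.676033, sp=-3, e=sp−y≈-1.323967; I≈-3.950854, D=e−e_prev≈1.523705; u=1·(-1.323967)+1/4·(-3.950854)+0·1.523705≈-2.311680; next y=-1/2·(-1.676033)+1/2·(-2.311680)≈-0.317824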